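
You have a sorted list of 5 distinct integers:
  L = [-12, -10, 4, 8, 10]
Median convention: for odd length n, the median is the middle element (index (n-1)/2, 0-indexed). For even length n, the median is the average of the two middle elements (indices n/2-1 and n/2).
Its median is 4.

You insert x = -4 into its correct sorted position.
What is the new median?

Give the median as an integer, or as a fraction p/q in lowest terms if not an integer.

Answer: 0

Derivation:
Old list (sorted, length 5): [-12, -10, 4, 8, 10]
Old median = 4
Insert x = -4
Old length odd (5). Middle was index 2 = 4.
New length even (6). New median = avg of two middle elements.
x = -4: 2 elements are < x, 3 elements are > x.
New sorted list: [-12, -10, -4, 4, 8, 10]
New median = 0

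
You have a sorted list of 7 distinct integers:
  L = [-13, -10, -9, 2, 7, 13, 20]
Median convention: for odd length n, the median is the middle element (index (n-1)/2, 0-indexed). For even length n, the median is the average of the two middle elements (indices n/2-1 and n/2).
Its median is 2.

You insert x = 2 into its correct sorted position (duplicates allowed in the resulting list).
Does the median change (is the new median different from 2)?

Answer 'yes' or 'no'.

Old median = 2
Insert x = 2
New median = 2
Changed? no

Answer: no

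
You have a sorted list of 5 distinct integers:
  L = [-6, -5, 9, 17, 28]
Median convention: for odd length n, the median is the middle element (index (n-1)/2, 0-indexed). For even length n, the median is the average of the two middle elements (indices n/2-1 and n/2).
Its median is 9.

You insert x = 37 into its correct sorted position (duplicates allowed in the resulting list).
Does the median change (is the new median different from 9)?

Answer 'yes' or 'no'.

Old median = 9
Insert x = 37
New median = 13
Changed? yes

Answer: yes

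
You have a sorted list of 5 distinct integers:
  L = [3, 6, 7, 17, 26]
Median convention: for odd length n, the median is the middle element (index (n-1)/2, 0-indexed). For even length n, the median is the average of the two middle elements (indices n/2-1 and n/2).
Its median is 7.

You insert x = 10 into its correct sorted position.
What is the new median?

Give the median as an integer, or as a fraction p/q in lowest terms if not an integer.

Old list (sorted, length 5): [3, 6, 7, 17, 26]
Old median = 7
Insert x = 10
Old length odd (5). Middle was index 2 = 7.
New length even (6). New median = avg of two middle elements.
x = 10: 3 elements are < x, 2 elements are > x.
New sorted list: [3, 6, 7, 10, 17, 26]
New median = 17/2

Answer: 17/2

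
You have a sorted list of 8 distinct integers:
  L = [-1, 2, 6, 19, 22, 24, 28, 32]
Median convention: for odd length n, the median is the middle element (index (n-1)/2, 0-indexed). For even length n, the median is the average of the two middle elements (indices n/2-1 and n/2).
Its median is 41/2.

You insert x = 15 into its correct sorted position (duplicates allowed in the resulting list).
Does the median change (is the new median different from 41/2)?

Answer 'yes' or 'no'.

Old median = 41/2
Insert x = 15
New median = 19
Changed? yes

Answer: yes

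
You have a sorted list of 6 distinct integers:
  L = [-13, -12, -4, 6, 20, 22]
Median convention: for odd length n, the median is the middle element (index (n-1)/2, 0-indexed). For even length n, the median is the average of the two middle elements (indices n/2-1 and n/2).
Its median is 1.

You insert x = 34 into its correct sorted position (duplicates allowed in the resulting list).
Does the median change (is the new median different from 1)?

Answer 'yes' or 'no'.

Answer: yes

Derivation:
Old median = 1
Insert x = 34
New median = 6
Changed? yes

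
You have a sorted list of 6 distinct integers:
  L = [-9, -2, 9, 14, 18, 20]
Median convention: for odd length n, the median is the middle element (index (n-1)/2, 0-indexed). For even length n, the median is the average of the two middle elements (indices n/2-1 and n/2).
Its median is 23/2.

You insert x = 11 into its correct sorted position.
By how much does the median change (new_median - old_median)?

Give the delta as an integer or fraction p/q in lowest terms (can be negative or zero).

Answer: -1/2

Derivation:
Old median = 23/2
After inserting x = 11: new sorted = [-9, -2, 9, 11, 14, 18, 20]
New median = 11
Delta = 11 - 23/2 = -1/2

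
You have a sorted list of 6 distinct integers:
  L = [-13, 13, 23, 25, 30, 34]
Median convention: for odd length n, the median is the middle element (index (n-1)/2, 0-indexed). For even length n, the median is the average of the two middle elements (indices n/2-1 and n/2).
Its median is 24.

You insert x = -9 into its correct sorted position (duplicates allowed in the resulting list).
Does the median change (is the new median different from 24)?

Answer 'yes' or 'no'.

Old median = 24
Insert x = -9
New median = 23
Changed? yes

Answer: yes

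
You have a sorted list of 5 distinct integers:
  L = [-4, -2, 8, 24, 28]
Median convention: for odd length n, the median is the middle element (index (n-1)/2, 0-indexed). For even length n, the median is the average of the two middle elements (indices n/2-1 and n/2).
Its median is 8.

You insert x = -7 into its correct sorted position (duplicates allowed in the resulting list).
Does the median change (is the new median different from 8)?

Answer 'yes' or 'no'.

Old median = 8
Insert x = -7
New median = 3
Changed? yes

Answer: yes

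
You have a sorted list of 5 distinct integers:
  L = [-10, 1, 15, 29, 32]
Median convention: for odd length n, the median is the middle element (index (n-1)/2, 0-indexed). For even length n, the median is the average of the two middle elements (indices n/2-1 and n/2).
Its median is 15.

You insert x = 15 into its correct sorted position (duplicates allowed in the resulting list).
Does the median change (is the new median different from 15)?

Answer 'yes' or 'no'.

Answer: no

Derivation:
Old median = 15
Insert x = 15
New median = 15
Changed? no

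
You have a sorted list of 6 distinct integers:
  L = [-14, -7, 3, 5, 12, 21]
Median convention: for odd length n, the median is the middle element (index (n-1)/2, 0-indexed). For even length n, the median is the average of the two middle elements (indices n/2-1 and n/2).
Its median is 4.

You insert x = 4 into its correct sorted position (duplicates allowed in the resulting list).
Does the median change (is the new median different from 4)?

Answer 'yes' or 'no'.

Old median = 4
Insert x = 4
New median = 4
Changed? no

Answer: no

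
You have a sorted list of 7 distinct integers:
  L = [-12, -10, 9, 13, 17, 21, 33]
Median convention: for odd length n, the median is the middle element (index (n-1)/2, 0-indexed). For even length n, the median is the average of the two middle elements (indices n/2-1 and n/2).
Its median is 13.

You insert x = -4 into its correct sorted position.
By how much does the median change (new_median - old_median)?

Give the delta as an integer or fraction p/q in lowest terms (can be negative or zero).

Old median = 13
After inserting x = -4: new sorted = [-12, -10, -4, 9, 13, 17, 21, 33]
New median = 11
Delta = 11 - 13 = -2

Answer: -2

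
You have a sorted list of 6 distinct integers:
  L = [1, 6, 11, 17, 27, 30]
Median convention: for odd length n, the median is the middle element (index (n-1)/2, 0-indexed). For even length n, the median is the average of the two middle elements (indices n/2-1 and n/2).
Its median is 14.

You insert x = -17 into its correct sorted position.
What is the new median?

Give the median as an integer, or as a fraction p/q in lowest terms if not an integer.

Answer: 11

Derivation:
Old list (sorted, length 6): [1, 6, 11, 17, 27, 30]
Old median = 14
Insert x = -17
Old length even (6). Middle pair: indices 2,3 = 11,17.
New length odd (7). New median = single middle element.
x = -17: 0 elements are < x, 6 elements are > x.
New sorted list: [-17, 1, 6, 11, 17, 27, 30]
New median = 11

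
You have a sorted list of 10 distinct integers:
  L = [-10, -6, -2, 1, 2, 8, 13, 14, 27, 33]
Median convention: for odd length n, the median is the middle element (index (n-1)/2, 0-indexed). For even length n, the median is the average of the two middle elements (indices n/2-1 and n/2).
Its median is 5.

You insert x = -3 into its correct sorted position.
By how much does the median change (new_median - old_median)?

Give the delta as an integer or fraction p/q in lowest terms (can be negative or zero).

Answer: -3

Derivation:
Old median = 5
After inserting x = -3: new sorted = [-10, -6, -3, -2, 1, 2, 8, 13, 14, 27, 33]
New median = 2
Delta = 2 - 5 = -3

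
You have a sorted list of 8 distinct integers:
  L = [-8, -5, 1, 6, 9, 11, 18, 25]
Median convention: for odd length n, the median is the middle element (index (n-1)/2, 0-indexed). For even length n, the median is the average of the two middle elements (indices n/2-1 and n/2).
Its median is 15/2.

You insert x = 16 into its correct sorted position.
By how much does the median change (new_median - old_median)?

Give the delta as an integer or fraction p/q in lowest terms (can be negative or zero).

Answer: 3/2

Derivation:
Old median = 15/2
After inserting x = 16: new sorted = [-8, -5, 1, 6, 9, 11, 16, 18, 25]
New median = 9
Delta = 9 - 15/2 = 3/2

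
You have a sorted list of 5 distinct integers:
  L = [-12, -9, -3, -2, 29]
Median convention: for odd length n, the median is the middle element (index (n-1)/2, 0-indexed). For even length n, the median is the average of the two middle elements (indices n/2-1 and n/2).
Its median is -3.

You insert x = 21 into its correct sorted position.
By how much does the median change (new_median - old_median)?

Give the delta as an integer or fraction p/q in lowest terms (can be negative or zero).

Old median = -3
After inserting x = 21: new sorted = [-12, -9, -3, -2, 21, 29]
New median = -5/2
Delta = -5/2 - -3 = 1/2

Answer: 1/2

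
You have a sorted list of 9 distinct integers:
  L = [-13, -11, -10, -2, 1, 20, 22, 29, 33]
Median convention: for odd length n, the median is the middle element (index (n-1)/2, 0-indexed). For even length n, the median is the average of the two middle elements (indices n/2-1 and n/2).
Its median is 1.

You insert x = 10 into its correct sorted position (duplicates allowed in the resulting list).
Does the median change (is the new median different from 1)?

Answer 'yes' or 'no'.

Old median = 1
Insert x = 10
New median = 11/2
Changed? yes

Answer: yes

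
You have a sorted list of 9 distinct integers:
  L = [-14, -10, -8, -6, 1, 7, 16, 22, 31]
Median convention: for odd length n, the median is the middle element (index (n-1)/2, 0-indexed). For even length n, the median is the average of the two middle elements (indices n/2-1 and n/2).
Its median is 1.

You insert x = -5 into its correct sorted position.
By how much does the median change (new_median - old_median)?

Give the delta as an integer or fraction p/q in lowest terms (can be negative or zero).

Old median = 1
After inserting x = -5: new sorted = [-14, -10, -8, -6, -5, 1, 7, 16, 22, 31]
New median = -2
Delta = -2 - 1 = -3

Answer: -3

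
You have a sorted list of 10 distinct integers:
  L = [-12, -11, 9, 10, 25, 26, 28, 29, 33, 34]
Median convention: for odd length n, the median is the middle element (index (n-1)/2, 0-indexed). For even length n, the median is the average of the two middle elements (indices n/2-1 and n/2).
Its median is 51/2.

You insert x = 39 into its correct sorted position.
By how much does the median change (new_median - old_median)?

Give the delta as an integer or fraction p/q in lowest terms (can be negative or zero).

Answer: 1/2

Derivation:
Old median = 51/2
After inserting x = 39: new sorted = [-12, -11, 9, 10, 25, 26, 28, 29, 33, 34, 39]
New median = 26
Delta = 26 - 51/2 = 1/2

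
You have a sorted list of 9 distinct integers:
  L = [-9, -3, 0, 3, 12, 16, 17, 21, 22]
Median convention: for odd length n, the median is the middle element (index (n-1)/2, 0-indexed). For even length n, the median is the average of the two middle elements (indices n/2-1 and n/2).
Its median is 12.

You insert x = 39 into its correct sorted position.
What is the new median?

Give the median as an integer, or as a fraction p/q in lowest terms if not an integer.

Answer: 14

Derivation:
Old list (sorted, length 9): [-9, -3, 0, 3, 12, 16, 17, 21, 22]
Old median = 12
Insert x = 39
Old length odd (9). Middle was index 4 = 12.
New length even (10). New median = avg of two middle elements.
x = 39: 9 elements are < x, 0 elements are > x.
New sorted list: [-9, -3, 0, 3, 12, 16, 17, 21, 22, 39]
New median = 14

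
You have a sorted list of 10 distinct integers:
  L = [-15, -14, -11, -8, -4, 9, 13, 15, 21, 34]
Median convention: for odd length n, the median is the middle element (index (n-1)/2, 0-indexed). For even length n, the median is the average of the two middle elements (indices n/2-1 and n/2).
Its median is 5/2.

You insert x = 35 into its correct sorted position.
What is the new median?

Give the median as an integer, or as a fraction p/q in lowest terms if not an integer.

Old list (sorted, length 10): [-15, -14, -11, -8, -4, 9, 13, 15, 21, 34]
Old median = 5/2
Insert x = 35
Old length even (10). Middle pair: indices 4,5 = -4,9.
New length odd (11). New median = single middle element.
x = 35: 10 elements are < x, 0 elements are > x.
New sorted list: [-15, -14, -11, -8, -4, 9, 13, 15, 21, 34, 35]
New median = 9

Answer: 9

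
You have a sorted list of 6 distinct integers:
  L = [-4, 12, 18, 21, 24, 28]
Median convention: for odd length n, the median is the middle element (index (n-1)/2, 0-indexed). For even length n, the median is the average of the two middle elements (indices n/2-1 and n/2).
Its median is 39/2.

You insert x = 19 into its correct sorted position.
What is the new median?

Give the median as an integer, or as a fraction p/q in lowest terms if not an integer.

Answer: 19

Derivation:
Old list (sorted, length 6): [-4, 12, 18, 21, 24, 28]
Old median = 39/2
Insert x = 19
Old length even (6). Middle pair: indices 2,3 = 18,21.
New length odd (7). New median = single middle element.
x = 19: 3 elements are < x, 3 elements are > x.
New sorted list: [-4, 12, 18, 19, 21, 24, 28]
New median = 19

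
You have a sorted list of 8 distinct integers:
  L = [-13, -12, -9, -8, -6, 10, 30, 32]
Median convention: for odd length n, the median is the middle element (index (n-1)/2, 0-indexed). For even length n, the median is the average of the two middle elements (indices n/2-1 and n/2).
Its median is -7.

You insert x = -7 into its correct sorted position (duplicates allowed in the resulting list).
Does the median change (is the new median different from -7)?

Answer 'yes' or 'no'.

Old median = -7
Insert x = -7
New median = -7
Changed? no

Answer: no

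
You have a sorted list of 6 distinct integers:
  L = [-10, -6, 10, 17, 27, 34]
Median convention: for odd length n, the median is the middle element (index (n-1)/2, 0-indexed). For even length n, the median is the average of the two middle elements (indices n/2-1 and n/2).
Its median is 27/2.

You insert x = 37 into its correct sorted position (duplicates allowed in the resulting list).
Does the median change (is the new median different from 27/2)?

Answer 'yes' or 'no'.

Old median = 27/2
Insert x = 37
New median = 17
Changed? yes

Answer: yes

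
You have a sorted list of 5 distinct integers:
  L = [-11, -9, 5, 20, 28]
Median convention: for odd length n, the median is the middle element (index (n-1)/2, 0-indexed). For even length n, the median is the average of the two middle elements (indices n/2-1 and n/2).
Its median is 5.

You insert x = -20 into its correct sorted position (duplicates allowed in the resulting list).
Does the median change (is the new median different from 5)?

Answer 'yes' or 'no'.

Answer: yes

Derivation:
Old median = 5
Insert x = -20
New median = -2
Changed? yes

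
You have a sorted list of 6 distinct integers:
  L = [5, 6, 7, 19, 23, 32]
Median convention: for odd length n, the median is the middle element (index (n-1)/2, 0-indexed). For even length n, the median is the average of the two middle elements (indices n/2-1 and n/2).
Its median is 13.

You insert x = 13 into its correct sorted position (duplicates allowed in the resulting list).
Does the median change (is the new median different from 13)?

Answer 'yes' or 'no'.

Old median = 13
Insert x = 13
New median = 13
Changed? no

Answer: no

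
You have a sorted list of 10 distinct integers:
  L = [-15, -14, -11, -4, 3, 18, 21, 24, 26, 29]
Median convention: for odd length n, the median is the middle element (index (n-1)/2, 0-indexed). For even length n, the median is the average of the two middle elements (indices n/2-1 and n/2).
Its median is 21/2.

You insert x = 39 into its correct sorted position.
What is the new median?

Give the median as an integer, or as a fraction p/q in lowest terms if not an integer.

Old list (sorted, length 10): [-15, -14, -11, -4, 3, 18, 21, 24, 26, 29]
Old median = 21/2
Insert x = 39
Old length even (10). Middle pair: indices 4,5 = 3,18.
New length odd (11). New median = single middle element.
x = 39: 10 elements are < x, 0 elements are > x.
New sorted list: [-15, -14, -11, -4, 3, 18, 21, 24, 26, 29, 39]
New median = 18

Answer: 18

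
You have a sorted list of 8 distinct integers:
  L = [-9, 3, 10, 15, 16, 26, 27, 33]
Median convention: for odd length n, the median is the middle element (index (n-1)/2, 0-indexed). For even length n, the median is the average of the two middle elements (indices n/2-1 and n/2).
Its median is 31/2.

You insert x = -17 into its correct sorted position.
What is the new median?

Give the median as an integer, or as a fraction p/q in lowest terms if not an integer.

Old list (sorted, length 8): [-9, 3, 10, 15, 16, 26, 27, 33]
Old median = 31/2
Insert x = -17
Old length even (8). Middle pair: indices 3,4 = 15,16.
New length odd (9). New median = single middle element.
x = -17: 0 elements are < x, 8 elements are > x.
New sorted list: [-17, -9, 3, 10, 15, 16, 26, 27, 33]
New median = 15

Answer: 15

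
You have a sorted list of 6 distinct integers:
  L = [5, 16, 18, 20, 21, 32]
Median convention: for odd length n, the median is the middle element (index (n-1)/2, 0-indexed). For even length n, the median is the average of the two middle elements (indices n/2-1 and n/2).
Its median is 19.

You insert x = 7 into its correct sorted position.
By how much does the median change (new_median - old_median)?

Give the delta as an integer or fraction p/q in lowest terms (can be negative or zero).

Answer: -1

Derivation:
Old median = 19
After inserting x = 7: new sorted = [5, 7, 16, 18, 20, 21, 32]
New median = 18
Delta = 18 - 19 = -1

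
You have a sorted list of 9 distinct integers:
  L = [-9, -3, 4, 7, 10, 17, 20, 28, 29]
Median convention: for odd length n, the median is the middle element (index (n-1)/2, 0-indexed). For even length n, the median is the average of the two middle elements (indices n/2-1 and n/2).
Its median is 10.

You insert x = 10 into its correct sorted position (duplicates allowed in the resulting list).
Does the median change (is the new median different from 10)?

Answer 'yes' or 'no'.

Answer: no

Derivation:
Old median = 10
Insert x = 10
New median = 10
Changed? no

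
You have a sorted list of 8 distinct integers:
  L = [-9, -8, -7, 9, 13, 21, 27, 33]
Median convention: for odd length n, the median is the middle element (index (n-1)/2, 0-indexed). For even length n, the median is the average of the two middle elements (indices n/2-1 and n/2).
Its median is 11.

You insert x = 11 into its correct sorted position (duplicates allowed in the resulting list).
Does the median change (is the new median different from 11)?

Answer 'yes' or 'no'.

Answer: no

Derivation:
Old median = 11
Insert x = 11
New median = 11
Changed? no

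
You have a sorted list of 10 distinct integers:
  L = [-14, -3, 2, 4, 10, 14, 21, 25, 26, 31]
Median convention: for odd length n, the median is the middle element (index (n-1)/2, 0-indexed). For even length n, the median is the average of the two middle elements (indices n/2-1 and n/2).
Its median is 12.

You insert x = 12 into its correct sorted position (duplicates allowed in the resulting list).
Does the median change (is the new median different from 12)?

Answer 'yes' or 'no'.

Answer: no

Derivation:
Old median = 12
Insert x = 12
New median = 12
Changed? no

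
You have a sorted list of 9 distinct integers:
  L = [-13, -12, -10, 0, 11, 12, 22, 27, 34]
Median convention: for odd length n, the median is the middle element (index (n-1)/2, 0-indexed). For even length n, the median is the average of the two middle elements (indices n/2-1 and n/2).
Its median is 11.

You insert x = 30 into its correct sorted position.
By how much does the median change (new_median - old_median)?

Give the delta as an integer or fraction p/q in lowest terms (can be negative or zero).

Answer: 1/2

Derivation:
Old median = 11
After inserting x = 30: new sorted = [-13, -12, -10, 0, 11, 12, 22, 27, 30, 34]
New median = 23/2
Delta = 23/2 - 11 = 1/2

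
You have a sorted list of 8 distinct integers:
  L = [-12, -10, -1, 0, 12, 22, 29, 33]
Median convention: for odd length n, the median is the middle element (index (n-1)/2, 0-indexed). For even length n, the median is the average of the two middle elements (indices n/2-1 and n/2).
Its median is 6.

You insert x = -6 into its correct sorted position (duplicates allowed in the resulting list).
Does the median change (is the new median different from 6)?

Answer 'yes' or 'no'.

Old median = 6
Insert x = -6
New median = 0
Changed? yes

Answer: yes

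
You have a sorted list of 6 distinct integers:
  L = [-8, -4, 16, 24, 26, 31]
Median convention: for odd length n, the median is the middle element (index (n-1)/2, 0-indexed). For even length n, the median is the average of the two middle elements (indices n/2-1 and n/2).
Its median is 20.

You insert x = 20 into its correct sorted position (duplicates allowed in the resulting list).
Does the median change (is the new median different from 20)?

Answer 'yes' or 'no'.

Answer: no

Derivation:
Old median = 20
Insert x = 20
New median = 20
Changed? no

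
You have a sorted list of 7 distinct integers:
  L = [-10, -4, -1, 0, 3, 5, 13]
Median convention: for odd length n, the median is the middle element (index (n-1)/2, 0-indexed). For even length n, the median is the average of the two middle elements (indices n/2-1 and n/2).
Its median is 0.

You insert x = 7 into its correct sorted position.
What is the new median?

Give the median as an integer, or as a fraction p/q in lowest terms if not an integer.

Answer: 3/2

Derivation:
Old list (sorted, length 7): [-10, -4, -1, 0, 3, 5, 13]
Old median = 0
Insert x = 7
Old length odd (7). Middle was index 3 = 0.
New length even (8). New median = avg of two middle elements.
x = 7: 6 elements are < x, 1 elements are > x.
New sorted list: [-10, -4, -1, 0, 3, 5, 7, 13]
New median = 3/2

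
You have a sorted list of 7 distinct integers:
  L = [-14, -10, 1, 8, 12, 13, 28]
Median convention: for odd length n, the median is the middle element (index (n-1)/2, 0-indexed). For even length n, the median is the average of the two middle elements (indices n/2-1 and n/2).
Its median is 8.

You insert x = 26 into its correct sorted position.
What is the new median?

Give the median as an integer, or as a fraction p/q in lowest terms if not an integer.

Answer: 10

Derivation:
Old list (sorted, length 7): [-14, -10, 1, 8, 12, 13, 28]
Old median = 8
Insert x = 26
Old length odd (7). Middle was index 3 = 8.
New length even (8). New median = avg of two middle elements.
x = 26: 6 elements are < x, 1 elements are > x.
New sorted list: [-14, -10, 1, 8, 12, 13, 26, 28]
New median = 10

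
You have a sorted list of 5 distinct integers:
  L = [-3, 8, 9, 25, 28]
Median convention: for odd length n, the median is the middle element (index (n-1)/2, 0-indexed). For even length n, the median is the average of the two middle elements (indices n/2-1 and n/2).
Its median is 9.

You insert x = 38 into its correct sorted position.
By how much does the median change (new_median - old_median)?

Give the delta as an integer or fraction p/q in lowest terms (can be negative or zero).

Answer: 8

Derivation:
Old median = 9
After inserting x = 38: new sorted = [-3, 8, 9, 25, 28, 38]
New median = 17
Delta = 17 - 9 = 8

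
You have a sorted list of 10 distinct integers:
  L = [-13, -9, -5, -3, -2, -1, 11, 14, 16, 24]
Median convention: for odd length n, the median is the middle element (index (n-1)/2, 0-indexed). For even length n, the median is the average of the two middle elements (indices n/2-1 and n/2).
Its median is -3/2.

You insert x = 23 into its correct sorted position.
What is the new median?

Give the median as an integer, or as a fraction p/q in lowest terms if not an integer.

Old list (sorted, length 10): [-13, -9, -5, -3, -2, -1, 11, 14, 16, 24]
Old median = -3/2
Insert x = 23
Old length even (10). Middle pair: indices 4,5 = -2,-1.
New length odd (11). New median = single middle element.
x = 23: 9 elements are < x, 1 elements are > x.
New sorted list: [-13, -9, -5, -3, -2, -1, 11, 14, 16, 23, 24]
New median = -1

Answer: -1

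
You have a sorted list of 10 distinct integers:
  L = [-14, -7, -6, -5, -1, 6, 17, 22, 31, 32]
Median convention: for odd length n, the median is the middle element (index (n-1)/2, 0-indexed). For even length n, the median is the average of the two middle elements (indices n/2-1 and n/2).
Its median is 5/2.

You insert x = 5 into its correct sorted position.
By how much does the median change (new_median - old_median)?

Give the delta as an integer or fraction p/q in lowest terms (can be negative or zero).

Answer: 5/2

Derivation:
Old median = 5/2
After inserting x = 5: new sorted = [-14, -7, -6, -5, -1, 5, 6, 17, 22, 31, 32]
New median = 5
Delta = 5 - 5/2 = 5/2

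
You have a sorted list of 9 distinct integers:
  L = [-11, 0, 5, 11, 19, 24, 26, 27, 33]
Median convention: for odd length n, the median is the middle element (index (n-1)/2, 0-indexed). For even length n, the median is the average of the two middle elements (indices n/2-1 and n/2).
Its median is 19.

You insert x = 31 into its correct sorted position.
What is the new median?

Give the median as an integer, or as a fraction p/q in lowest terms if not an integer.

Answer: 43/2

Derivation:
Old list (sorted, length 9): [-11, 0, 5, 11, 19, 24, 26, 27, 33]
Old median = 19
Insert x = 31
Old length odd (9). Middle was index 4 = 19.
New length even (10). New median = avg of two middle elements.
x = 31: 8 elements are < x, 1 elements are > x.
New sorted list: [-11, 0, 5, 11, 19, 24, 26, 27, 31, 33]
New median = 43/2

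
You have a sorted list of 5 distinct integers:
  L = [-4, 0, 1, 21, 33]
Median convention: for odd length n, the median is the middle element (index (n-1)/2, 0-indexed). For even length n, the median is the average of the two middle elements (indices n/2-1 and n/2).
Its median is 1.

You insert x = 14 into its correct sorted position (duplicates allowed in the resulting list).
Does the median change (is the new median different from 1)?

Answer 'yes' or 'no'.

Old median = 1
Insert x = 14
New median = 15/2
Changed? yes

Answer: yes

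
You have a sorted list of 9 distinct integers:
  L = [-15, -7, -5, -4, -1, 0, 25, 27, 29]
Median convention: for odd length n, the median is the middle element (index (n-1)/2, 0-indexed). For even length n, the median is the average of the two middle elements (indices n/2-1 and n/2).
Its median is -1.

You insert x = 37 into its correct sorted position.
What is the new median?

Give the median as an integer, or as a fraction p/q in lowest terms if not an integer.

Old list (sorted, length 9): [-15, -7, -5, -4, -1, 0, 25, 27, 29]
Old median = -1
Insert x = 37
Old length odd (9). Middle was index 4 = -1.
New length even (10). New median = avg of two middle elements.
x = 37: 9 elements are < x, 0 elements are > x.
New sorted list: [-15, -7, -5, -4, -1, 0, 25, 27, 29, 37]
New median = -1/2

Answer: -1/2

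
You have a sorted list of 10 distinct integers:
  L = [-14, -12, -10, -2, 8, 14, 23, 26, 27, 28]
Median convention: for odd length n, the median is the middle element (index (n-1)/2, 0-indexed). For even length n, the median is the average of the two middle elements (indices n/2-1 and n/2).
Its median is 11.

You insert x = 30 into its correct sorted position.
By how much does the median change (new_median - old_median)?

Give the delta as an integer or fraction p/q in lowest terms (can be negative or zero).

Answer: 3

Derivation:
Old median = 11
After inserting x = 30: new sorted = [-14, -12, -10, -2, 8, 14, 23, 26, 27, 28, 30]
New median = 14
Delta = 14 - 11 = 3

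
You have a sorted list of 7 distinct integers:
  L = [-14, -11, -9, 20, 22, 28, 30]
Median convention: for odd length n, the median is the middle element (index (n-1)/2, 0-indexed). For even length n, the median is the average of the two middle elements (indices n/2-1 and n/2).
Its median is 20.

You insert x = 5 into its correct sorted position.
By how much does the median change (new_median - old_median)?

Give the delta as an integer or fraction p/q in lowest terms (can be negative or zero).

Answer: -15/2

Derivation:
Old median = 20
After inserting x = 5: new sorted = [-14, -11, -9, 5, 20, 22, 28, 30]
New median = 25/2
Delta = 25/2 - 20 = -15/2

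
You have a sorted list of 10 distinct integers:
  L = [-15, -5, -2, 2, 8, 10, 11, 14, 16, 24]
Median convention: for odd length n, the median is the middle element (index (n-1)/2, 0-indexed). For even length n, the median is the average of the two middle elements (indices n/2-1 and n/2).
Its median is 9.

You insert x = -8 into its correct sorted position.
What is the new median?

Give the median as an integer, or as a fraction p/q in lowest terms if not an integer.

Answer: 8

Derivation:
Old list (sorted, length 10): [-15, -5, -2, 2, 8, 10, 11, 14, 16, 24]
Old median = 9
Insert x = -8
Old length even (10). Middle pair: indices 4,5 = 8,10.
New length odd (11). New median = single middle element.
x = -8: 1 elements are < x, 9 elements are > x.
New sorted list: [-15, -8, -5, -2, 2, 8, 10, 11, 14, 16, 24]
New median = 8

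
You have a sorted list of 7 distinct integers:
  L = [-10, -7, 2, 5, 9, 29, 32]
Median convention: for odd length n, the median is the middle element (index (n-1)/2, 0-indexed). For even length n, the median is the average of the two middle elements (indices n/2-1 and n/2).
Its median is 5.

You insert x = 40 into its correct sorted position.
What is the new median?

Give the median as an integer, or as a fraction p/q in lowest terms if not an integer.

Answer: 7

Derivation:
Old list (sorted, length 7): [-10, -7, 2, 5, 9, 29, 32]
Old median = 5
Insert x = 40
Old length odd (7). Middle was index 3 = 5.
New length even (8). New median = avg of two middle elements.
x = 40: 7 elements are < x, 0 elements are > x.
New sorted list: [-10, -7, 2, 5, 9, 29, 32, 40]
New median = 7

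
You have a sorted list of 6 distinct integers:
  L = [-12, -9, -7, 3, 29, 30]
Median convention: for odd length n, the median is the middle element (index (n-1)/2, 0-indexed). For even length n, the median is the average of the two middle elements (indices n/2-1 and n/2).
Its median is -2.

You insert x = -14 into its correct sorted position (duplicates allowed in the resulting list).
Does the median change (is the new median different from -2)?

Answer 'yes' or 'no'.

Answer: yes

Derivation:
Old median = -2
Insert x = -14
New median = -7
Changed? yes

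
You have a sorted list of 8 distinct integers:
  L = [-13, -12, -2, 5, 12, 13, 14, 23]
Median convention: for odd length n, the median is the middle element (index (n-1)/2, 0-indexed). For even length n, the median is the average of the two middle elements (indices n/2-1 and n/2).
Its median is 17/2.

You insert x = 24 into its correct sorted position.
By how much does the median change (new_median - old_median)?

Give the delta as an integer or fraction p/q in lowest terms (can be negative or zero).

Answer: 7/2

Derivation:
Old median = 17/2
After inserting x = 24: new sorted = [-13, -12, -2, 5, 12, 13, 14, 23, 24]
New median = 12
Delta = 12 - 17/2 = 7/2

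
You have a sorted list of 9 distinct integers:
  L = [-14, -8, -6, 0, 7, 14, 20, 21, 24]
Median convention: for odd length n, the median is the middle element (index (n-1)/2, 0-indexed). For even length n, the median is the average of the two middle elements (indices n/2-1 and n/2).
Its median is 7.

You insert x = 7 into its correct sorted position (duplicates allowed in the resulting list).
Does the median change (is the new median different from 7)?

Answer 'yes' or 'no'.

Answer: no

Derivation:
Old median = 7
Insert x = 7
New median = 7
Changed? no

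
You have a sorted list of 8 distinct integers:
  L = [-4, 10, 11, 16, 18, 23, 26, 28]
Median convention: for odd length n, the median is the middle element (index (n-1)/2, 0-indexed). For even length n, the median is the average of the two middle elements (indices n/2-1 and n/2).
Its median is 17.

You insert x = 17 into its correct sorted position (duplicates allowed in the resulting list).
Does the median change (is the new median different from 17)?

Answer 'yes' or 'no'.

Answer: no

Derivation:
Old median = 17
Insert x = 17
New median = 17
Changed? no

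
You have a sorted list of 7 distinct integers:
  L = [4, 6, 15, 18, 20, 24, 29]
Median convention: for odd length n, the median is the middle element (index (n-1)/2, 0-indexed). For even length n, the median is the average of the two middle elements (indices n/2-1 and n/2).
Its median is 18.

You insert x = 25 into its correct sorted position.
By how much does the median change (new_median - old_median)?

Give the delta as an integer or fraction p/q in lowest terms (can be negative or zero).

Old median = 18
After inserting x = 25: new sorted = [4, 6, 15, 18, 20, 24, 25, 29]
New median = 19
Delta = 19 - 18 = 1

Answer: 1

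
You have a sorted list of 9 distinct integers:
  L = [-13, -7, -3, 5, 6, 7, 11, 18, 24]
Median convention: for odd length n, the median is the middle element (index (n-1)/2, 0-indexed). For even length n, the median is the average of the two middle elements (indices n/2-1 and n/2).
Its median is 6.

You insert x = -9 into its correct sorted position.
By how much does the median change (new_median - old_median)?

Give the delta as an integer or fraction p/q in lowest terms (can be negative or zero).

Answer: -1/2

Derivation:
Old median = 6
After inserting x = -9: new sorted = [-13, -9, -7, -3, 5, 6, 7, 11, 18, 24]
New median = 11/2
Delta = 11/2 - 6 = -1/2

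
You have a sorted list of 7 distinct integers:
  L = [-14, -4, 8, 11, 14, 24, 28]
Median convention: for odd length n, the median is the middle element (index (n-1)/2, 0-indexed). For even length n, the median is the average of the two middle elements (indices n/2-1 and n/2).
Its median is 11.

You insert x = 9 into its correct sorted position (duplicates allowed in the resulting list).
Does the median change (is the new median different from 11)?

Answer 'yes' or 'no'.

Answer: yes

Derivation:
Old median = 11
Insert x = 9
New median = 10
Changed? yes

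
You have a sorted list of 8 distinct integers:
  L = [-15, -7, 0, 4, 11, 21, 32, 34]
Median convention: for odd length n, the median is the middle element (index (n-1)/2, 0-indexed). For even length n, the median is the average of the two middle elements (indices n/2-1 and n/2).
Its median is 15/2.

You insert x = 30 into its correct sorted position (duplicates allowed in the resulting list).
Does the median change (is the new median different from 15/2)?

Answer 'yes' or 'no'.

Old median = 15/2
Insert x = 30
New median = 11
Changed? yes

Answer: yes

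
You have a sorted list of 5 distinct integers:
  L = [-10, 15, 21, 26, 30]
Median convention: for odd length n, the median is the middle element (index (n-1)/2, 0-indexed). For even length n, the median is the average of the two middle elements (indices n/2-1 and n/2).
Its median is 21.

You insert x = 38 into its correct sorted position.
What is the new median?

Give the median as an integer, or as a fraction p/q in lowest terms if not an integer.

Answer: 47/2

Derivation:
Old list (sorted, length 5): [-10, 15, 21, 26, 30]
Old median = 21
Insert x = 38
Old length odd (5). Middle was index 2 = 21.
New length even (6). New median = avg of two middle elements.
x = 38: 5 elements are < x, 0 elements are > x.
New sorted list: [-10, 15, 21, 26, 30, 38]
New median = 47/2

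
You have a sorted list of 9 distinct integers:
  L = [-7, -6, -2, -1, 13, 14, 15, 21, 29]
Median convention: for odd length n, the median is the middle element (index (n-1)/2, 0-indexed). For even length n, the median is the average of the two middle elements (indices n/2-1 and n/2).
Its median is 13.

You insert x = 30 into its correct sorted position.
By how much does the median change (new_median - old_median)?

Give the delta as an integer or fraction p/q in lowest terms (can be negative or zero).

Answer: 1/2

Derivation:
Old median = 13
After inserting x = 30: new sorted = [-7, -6, -2, -1, 13, 14, 15, 21, 29, 30]
New median = 27/2
Delta = 27/2 - 13 = 1/2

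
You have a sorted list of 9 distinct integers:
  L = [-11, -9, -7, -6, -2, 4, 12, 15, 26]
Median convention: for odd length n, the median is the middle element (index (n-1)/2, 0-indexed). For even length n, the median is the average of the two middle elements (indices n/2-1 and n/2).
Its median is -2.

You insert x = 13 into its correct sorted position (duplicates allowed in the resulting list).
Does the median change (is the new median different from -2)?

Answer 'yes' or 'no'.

Old median = -2
Insert x = 13
New median = 1
Changed? yes

Answer: yes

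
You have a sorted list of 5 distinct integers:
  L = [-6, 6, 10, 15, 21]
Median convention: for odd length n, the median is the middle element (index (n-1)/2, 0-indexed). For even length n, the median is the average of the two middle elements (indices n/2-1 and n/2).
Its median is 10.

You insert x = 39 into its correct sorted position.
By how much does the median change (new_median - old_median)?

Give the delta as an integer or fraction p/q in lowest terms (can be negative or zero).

Answer: 5/2

Derivation:
Old median = 10
After inserting x = 39: new sorted = [-6, 6, 10, 15, 21, 39]
New median = 25/2
Delta = 25/2 - 10 = 5/2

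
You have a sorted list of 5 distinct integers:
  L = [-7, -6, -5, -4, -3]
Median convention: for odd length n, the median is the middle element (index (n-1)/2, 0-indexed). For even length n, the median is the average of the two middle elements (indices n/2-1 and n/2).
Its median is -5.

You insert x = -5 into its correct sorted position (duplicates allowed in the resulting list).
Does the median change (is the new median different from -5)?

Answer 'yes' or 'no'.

Old median = -5
Insert x = -5
New median = -5
Changed? no

Answer: no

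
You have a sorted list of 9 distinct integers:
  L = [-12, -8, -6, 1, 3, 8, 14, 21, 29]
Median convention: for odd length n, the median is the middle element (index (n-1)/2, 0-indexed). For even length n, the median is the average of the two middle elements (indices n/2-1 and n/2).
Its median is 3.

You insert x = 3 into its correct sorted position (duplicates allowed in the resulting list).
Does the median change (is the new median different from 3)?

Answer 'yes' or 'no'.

Old median = 3
Insert x = 3
New median = 3
Changed? no

Answer: no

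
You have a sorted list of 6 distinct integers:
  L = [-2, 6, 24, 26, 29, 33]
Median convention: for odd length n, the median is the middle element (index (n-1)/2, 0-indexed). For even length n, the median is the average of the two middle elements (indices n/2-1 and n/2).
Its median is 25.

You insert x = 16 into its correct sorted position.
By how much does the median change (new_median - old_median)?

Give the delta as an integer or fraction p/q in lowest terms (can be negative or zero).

Old median = 25
After inserting x = 16: new sorted = [-2, 6, 16, 24, 26, 29, 33]
New median = 24
Delta = 24 - 25 = -1

Answer: -1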